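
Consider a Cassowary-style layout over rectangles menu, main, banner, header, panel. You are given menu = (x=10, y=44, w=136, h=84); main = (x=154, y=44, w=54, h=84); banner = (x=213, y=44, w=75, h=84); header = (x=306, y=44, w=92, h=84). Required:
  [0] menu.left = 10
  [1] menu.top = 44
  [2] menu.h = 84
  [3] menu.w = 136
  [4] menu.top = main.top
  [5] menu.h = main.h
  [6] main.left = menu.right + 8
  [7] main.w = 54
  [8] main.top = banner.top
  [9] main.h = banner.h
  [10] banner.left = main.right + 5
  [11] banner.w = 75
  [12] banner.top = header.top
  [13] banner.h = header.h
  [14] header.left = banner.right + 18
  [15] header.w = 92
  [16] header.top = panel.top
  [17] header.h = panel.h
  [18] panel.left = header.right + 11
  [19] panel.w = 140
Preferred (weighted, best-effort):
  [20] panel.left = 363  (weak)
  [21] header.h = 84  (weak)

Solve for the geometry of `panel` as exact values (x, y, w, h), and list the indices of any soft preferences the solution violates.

panel = (x=409, y=44, w=140, h=84)
violated soft preferences: 20

1. panel.y = 44  [header.top = panel.top]
2. panel.h = 84  [header.h = panel.h]
3. panel.x = 409  [panel.left = header.right + 11]
4. panel.w = 140  [panel.w = 140]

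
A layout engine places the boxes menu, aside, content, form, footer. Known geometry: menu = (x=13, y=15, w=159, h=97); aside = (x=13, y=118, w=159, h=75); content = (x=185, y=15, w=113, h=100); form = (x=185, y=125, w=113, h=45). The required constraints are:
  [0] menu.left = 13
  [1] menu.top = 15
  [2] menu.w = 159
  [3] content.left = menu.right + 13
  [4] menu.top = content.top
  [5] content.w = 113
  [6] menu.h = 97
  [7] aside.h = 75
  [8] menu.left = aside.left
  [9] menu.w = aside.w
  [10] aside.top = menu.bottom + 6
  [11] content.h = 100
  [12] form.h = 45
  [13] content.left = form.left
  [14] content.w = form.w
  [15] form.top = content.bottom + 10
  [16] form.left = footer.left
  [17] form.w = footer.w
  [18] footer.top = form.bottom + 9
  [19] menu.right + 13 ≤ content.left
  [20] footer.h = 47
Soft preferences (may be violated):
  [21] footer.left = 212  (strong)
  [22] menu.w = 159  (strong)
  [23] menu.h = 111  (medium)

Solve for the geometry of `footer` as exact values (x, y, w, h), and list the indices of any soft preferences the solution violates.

footer = (x=185, y=179, w=113, h=47)
violated soft preferences: 21, 23

1. footer.x = 185  [form.left = footer.left]
2. footer.w = 113  [form.w = footer.w]
3. footer.y = 179  [footer.top = form.bottom + 9]
4. footer.h = 47  [footer.h = 47]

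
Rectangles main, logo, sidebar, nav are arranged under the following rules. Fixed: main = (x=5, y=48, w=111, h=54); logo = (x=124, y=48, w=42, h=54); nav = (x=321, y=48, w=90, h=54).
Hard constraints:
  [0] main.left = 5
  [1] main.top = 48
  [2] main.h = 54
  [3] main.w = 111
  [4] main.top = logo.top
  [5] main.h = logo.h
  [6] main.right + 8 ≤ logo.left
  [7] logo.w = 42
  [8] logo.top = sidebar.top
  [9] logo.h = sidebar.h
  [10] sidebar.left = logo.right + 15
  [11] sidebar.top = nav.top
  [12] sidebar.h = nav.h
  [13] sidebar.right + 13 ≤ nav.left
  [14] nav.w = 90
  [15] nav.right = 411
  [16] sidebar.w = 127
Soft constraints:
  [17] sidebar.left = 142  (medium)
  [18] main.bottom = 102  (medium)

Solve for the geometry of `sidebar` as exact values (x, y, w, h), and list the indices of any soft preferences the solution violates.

sidebar = (x=181, y=48, w=127, h=54)
violated soft preferences: 17

1. sidebar.y = 48  [logo.top = sidebar.top]
2. sidebar.h = 54  [logo.h = sidebar.h]
3. sidebar.x = 181  [sidebar.left = logo.right + 15]
4. sidebar.w = 127  [sidebar.w = 127]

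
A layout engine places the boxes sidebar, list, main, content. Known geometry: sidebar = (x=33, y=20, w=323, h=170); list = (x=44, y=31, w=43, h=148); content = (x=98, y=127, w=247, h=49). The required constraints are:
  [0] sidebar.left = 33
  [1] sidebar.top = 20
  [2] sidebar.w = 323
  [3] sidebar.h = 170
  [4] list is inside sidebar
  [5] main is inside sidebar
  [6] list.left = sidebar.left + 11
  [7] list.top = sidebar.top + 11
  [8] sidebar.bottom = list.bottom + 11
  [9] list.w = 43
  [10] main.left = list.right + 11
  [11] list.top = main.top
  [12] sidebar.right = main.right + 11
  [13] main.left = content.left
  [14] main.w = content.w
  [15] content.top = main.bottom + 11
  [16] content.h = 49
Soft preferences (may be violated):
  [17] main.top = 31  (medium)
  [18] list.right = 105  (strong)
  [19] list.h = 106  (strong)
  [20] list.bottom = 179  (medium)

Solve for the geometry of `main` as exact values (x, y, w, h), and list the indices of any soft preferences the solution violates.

main = (x=98, y=31, w=247, h=85)
violated soft preferences: 18, 19

1. main.x = 98  [main.left = list.right + 11]
2. main.y = 31  [list.top = main.top]
3. main.w = 247  [sidebar.right = main.right + 11]
4. main.h = 85  [content.top = main.bottom + 11]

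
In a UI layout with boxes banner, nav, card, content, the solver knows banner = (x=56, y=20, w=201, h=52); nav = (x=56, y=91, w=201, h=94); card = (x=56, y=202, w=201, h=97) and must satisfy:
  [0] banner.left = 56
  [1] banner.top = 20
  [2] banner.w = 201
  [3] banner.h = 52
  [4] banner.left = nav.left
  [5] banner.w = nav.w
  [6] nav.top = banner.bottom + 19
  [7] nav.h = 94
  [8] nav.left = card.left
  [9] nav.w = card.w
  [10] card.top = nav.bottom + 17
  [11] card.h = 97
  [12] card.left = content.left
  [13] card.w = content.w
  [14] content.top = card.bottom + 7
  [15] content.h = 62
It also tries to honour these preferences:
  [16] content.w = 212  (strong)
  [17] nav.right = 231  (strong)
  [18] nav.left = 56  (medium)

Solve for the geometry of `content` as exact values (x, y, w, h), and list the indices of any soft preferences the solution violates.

content = (x=56, y=306, w=201, h=62)
violated soft preferences: 16, 17

1. content.x = 56  [card.left = content.left]
2. content.w = 201  [card.w = content.w]
3. content.y = 306  [content.top = card.bottom + 7]
4. content.h = 62  [content.h = 62]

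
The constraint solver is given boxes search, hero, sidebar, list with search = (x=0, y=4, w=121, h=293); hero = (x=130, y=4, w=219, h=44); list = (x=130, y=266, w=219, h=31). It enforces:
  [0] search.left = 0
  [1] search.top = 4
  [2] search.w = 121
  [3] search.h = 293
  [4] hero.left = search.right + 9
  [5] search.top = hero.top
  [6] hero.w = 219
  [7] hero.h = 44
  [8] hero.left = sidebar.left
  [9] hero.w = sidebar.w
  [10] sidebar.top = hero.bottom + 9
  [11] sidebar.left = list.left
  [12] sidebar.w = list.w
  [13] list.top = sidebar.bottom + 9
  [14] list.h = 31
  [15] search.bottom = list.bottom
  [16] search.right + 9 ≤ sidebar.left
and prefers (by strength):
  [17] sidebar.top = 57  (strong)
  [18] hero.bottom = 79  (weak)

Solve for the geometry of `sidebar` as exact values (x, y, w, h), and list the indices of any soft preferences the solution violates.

sidebar = (x=130, y=57, w=219, h=200)
violated soft preferences: 18

1. sidebar.x = 130  [hero.left = sidebar.left]
2. sidebar.w = 219  [hero.w = sidebar.w]
3. sidebar.y = 57  [sidebar.top = hero.bottom + 9]
4. sidebar.h = 200  [list.top = sidebar.bottom + 9]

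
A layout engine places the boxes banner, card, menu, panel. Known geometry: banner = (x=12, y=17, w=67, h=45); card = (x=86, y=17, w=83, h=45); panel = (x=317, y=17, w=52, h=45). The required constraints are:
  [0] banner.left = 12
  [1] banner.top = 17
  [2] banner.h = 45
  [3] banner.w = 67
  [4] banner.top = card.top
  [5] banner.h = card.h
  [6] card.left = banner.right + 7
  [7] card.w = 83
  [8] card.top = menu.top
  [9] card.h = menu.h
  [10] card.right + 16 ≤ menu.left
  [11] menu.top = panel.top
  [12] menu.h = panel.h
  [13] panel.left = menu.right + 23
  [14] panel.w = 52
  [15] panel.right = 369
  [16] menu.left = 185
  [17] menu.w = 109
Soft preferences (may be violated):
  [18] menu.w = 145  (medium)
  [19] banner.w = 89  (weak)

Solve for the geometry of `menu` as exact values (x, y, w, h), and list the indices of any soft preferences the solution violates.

menu = (x=185, y=17, w=109, h=45)
violated soft preferences: 18, 19

1. menu.y = 17  [card.top = menu.top]
2. menu.h = 45  [card.h = menu.h]
3. menu.x = 185  [menu.left = 185]
4. menu.w = 109  [menu.w = 109]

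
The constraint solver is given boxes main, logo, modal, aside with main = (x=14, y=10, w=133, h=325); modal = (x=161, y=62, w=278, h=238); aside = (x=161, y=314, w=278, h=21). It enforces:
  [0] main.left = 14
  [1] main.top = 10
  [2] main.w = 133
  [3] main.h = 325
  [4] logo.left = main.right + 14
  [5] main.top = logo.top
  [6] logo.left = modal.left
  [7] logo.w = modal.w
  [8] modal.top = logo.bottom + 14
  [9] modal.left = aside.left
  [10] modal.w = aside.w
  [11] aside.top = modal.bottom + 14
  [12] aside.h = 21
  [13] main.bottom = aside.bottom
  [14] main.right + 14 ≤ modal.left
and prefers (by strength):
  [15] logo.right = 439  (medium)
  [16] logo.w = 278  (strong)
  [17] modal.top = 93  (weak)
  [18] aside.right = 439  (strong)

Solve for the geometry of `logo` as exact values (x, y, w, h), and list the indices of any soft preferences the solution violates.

1. logo.x = 161  [logo.left = main.right + 14]
2. logo.y = 10  [main.top = logo.top]
3. logo.w = 278  [logo.w = modal.w]
4. logo.h = 38  [modal.top = logo.bottom + 14]

logo = (x=161, y=10, w=278, h=38)
violated soft preferences: 17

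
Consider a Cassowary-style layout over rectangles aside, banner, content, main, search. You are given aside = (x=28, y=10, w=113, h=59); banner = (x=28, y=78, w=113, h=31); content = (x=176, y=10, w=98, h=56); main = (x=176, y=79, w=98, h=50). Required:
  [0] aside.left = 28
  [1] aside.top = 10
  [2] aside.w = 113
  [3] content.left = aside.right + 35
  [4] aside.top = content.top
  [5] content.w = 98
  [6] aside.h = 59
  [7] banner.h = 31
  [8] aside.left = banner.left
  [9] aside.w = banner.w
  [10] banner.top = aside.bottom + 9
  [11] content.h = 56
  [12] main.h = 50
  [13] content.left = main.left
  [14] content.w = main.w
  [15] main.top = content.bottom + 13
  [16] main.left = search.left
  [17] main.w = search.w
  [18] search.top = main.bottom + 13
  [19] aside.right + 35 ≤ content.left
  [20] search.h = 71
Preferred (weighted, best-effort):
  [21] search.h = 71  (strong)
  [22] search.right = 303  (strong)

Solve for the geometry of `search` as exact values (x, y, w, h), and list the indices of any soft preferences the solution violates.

search = (x=176, y=142, w=98, h=71)
violated soft preferences: 22

1. search.x = 176  [main.left = search.left]
2. search.w = 98  [main.w = search.w]
3. search.y = 142  [search.top = main.bottom + 13]
4. search.h = 71  [search.h = 71]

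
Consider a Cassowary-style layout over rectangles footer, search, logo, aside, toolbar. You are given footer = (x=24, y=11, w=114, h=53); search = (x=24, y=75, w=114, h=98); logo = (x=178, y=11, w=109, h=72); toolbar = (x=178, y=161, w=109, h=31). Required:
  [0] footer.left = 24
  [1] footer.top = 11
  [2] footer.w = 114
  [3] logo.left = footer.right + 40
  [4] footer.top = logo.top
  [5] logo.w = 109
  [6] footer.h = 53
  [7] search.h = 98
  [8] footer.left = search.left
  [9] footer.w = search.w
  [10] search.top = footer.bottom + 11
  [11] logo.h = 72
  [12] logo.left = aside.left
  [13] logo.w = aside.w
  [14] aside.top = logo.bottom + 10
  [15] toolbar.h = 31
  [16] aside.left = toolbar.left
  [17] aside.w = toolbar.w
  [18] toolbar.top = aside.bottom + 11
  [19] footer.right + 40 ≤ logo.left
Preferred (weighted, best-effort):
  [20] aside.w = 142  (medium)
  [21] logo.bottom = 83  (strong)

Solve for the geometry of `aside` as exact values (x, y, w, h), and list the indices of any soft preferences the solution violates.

aside = (x=178, y=93, w=109, h=57)
violated soft preferences: 20

1. aside.x = 178  [logo.left = aside.left]
2. aside.w = 109  [logo.w = aside.w]
3. aside.y = 93  [aside.top = logo.bottom + 10]
4. aside.h = 57  [toolbar.top = aside.bottom + 11]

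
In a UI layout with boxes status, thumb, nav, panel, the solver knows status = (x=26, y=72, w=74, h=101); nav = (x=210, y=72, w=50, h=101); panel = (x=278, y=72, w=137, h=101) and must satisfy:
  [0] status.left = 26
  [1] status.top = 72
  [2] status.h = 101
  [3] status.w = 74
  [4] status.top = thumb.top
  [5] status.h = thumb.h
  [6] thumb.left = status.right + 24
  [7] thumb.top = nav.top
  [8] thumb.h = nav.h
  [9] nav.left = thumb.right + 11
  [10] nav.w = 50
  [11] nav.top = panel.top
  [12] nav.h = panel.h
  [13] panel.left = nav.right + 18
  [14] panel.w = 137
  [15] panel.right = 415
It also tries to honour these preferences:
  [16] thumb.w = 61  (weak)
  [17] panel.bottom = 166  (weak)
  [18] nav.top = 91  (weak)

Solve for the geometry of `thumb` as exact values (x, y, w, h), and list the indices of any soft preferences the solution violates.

thumb = (x=124, y=72, w=75, h=101)
violated soft preferences: 16, 17, 18

1. thumb.y = 72  [status.top = thumb.top]
2. thumb.h = 101  [status.h = thumb.h]
3. thumb.x = 124  [thumb.left = status.right + 24]
4. thumb.w = 75  [nav.left = thumb.right + 11]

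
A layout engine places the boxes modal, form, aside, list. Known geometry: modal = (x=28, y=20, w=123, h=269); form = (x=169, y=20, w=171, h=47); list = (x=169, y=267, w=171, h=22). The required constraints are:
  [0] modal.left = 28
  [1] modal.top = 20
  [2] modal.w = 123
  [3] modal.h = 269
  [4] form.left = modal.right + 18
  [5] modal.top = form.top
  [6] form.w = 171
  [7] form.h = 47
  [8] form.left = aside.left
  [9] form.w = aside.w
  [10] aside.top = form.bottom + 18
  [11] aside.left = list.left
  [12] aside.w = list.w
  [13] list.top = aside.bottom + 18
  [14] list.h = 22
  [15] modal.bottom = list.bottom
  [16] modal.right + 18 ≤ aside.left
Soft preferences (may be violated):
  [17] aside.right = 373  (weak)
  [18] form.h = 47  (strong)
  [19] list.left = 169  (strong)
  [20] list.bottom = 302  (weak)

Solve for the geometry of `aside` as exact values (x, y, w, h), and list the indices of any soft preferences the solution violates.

1. aside.x = 169  [form.left = aside.left]
2. aside.w = 171  [form.w = aside.w]
3. aside.y = 85  [aside.top = form.bottom + 18]
4. aside.h = 164  [list.top = aside.bottom + 18]

aside = (x=169, y=85, w=171, h=164)
violated soft preferences: 17, 20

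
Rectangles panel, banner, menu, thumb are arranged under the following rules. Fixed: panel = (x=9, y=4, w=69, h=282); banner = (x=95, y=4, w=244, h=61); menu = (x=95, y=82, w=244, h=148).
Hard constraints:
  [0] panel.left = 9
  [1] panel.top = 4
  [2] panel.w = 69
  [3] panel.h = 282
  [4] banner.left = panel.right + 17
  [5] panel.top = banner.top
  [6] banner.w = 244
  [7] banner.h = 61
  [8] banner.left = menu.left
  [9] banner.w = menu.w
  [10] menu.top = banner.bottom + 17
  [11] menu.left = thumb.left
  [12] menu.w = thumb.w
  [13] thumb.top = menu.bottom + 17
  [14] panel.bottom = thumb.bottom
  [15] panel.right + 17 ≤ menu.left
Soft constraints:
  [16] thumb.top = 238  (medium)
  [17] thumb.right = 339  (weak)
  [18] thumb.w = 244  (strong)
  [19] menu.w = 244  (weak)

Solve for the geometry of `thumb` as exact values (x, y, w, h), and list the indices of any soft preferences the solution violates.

1. thumb.x = 95  [menu.left = thumb.left]
2. thumb.w = 244  [menu.w = thumb.w]
3. thumb.y = 247  [thumb.top = menu.bottom + 17]
4. thumb.h = 39  [panel.bottom = thumb.bottom]

thumb = (x=95, y=247, w=244, h=39)
violated soft preferences: 16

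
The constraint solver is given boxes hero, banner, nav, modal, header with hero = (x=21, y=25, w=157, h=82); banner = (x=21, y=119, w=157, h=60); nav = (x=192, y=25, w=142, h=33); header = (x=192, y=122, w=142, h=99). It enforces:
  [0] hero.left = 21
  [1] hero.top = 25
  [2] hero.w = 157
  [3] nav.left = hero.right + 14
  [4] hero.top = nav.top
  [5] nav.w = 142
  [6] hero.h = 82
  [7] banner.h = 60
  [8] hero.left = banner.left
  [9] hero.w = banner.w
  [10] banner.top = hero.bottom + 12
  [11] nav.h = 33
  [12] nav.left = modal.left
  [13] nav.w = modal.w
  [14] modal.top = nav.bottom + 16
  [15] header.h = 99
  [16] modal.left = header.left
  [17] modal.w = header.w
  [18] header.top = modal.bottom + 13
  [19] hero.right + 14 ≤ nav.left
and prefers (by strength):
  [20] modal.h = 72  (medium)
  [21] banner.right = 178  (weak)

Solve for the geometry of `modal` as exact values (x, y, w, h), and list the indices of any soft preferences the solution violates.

modal = (x=192, y=74, w=142, h=35)
violated soft preferences: 20

1. modal.x = 192  [nav.left = modal.left]
2. modal.w = 142  [nav.w = modal.w]
3. modal.y = 74  [modal.top = nav.bottom + 16]
4. modal.h = 35  [header.top = modal.bottom + 13]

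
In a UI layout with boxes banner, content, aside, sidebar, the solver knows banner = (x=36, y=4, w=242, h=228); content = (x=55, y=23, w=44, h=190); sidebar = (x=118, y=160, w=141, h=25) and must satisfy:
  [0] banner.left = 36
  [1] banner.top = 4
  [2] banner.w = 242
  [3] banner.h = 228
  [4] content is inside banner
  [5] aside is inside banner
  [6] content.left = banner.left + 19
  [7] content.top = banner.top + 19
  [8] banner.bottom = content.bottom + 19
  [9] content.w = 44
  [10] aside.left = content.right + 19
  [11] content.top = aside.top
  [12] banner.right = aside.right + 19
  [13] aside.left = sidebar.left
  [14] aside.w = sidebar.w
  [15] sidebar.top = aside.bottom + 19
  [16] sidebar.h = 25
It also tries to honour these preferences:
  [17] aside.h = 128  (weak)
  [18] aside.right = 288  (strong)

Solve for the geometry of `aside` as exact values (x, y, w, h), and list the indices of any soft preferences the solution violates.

aside = (x=118, y=23, w=141, h=118)
violated soft preferences: 17, 18

1. aside.x = 118  [aside.left = content.right + 19]
2. aside.y = 23  [content.top = aside.top]
3. aside.w = 141  [banner.right = aside.right + 19]
4. aside.h = 118  [sidebar.top = aside.bottom + 19]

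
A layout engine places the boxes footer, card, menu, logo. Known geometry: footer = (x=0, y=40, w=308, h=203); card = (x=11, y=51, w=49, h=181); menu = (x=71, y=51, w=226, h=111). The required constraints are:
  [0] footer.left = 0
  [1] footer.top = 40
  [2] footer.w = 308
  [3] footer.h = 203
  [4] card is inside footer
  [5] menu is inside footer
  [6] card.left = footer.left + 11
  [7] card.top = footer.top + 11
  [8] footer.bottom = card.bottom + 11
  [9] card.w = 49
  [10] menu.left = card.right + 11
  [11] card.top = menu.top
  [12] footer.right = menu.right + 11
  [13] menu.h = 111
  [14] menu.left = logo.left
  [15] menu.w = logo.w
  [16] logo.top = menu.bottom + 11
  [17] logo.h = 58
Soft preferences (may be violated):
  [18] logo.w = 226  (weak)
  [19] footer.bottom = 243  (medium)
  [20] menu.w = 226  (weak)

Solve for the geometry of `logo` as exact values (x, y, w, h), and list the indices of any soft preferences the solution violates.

1. logo.x = 71  [menu.left = logo.left]
2. logo.w = 226  [menu.w = logo.w]
3. logo.y = 173  [logo.top = menu.bottom + 11]
4. logo.h = 58  [logo.h = 58]

logo = (x=71, y=173, w=226, h=58)
violated soft preferences: none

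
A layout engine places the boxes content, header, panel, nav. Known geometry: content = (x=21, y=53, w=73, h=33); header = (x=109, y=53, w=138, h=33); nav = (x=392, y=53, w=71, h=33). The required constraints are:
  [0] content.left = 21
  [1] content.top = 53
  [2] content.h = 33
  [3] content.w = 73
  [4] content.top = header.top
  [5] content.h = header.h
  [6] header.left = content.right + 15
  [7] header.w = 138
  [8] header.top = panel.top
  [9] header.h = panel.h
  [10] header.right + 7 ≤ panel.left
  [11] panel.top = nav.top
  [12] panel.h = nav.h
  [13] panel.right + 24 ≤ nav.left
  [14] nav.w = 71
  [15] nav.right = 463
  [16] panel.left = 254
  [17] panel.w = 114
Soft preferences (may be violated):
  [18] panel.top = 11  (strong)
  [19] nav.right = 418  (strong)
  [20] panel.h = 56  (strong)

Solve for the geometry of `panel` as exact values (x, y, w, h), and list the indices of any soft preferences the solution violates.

panel = (x=254, y=53, w=114, h=33)
violated soft preferences: 18, 19, 20

1. panel.y = 53  [header.top = panel.top]
2. panel.h = 33  [header.h = panel.h]
3. panel.x = 254  [panel.left = 254]
4. panel.w = 114  [panel.w = 114]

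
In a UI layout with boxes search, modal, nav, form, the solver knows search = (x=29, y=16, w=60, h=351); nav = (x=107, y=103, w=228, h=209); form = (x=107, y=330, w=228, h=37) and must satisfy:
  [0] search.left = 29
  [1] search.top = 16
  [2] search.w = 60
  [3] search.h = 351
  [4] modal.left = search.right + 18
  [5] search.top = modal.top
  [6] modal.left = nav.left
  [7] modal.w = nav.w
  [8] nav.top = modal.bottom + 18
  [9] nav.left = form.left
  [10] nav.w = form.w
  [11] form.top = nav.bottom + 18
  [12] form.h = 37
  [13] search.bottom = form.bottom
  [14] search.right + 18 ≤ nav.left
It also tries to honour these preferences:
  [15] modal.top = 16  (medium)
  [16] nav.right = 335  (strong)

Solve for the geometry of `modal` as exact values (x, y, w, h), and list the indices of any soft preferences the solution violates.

modal = (x=107, y=16, w=228, h=69)
violated soft preferences: none

1. modal.x = 107  [modal.left = search.right + 18]
2. modal.y = 16  [search.top = modal.top]
3. modal.w = 228  [modal.w = nav.w]
4. modal.h = 69  [nav.top = modal.bottom + 18]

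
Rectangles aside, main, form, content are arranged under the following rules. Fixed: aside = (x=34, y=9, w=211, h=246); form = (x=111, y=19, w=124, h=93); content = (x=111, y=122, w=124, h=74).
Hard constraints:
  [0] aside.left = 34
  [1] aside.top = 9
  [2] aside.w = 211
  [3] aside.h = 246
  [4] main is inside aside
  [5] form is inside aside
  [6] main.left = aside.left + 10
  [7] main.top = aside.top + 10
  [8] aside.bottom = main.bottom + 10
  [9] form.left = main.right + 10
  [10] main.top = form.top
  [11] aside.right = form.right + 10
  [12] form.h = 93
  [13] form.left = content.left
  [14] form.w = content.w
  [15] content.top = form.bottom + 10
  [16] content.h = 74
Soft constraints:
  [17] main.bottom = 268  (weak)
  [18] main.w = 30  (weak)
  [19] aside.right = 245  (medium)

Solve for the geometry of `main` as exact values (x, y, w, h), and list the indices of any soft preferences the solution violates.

main = (x=44, y=19, w=57, h=226)
violated soft preferences: 17, 18

1. main.x = 44  [main.left = aside.left + 10]
2. main.y = 19  [main.top = aside.top + 10]
3. main.h = 226  [aside.bottom = main.bottom + 10]
4. main.w = 57  [form.left = main.right + 10]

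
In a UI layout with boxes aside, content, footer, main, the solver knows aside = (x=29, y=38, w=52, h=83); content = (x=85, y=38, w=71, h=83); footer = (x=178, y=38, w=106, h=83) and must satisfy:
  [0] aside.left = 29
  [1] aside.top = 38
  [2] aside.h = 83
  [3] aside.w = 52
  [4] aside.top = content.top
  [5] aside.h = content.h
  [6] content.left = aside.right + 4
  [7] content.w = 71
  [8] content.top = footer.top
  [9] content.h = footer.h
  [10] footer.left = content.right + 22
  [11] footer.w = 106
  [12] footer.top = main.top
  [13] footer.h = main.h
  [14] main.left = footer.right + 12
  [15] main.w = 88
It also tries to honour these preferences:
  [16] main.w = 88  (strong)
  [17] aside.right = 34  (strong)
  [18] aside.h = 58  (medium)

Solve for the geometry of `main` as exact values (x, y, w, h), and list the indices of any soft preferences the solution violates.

main = (x=296, y=38, w=88, h=83)
violated soft preferences: 17, 18

1. main.y = 38  [footer.top = main.top]
2. main.h = 83  [footer.h = main.h]
3. main.x = 296  [main.left = footer.right + 12]
4. main.w = 88  [main.w = 88]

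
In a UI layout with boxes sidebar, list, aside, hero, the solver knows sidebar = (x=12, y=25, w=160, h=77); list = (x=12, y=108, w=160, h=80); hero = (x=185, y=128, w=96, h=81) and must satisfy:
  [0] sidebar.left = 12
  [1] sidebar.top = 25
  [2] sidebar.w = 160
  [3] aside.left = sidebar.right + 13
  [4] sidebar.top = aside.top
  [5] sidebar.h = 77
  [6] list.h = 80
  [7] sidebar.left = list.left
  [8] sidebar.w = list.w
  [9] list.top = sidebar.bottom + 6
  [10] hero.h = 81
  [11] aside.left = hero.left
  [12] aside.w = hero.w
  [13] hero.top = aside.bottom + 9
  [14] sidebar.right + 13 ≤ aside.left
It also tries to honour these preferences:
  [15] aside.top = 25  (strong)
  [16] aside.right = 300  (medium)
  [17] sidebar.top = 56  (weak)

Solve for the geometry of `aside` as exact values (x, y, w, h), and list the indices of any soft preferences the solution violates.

aside = (x=185, y=25, w=96, h=94)
violated soft preferences: 16, 17

1. aside.x = 185  [aside.left = sidebar.right + 13]
2. aside.y = 25  [sidebar.top = aside.top]
3. aside.w = 96  [aside.w = hero.w]
4. aside.h = 94  [hero.top = aside.bottom + 9]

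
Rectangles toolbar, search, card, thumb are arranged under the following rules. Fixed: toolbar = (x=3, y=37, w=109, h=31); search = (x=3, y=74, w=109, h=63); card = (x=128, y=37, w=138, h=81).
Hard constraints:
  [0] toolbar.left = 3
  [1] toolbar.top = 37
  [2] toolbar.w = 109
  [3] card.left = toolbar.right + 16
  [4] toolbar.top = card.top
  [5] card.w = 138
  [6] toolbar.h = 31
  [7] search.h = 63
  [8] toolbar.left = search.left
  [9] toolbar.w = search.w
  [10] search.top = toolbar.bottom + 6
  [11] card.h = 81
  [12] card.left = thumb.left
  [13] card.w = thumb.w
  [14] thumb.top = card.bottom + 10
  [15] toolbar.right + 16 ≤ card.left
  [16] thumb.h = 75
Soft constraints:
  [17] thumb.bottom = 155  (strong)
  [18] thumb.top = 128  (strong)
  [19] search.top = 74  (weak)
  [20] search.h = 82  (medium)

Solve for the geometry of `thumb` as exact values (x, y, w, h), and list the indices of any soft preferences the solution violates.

1. thumb.x = 128  [card.left = thumb.left]
2. thumb.w = 138  [card.w = thumb.w]
3. thumb.y = 128  [thumb.top = card.bottom + 10]
4. thumb.h = 75  [thumb.h = 75]

thumb = (x=128, y=128, w=138, h=75)
violated soft preferences: 17, 20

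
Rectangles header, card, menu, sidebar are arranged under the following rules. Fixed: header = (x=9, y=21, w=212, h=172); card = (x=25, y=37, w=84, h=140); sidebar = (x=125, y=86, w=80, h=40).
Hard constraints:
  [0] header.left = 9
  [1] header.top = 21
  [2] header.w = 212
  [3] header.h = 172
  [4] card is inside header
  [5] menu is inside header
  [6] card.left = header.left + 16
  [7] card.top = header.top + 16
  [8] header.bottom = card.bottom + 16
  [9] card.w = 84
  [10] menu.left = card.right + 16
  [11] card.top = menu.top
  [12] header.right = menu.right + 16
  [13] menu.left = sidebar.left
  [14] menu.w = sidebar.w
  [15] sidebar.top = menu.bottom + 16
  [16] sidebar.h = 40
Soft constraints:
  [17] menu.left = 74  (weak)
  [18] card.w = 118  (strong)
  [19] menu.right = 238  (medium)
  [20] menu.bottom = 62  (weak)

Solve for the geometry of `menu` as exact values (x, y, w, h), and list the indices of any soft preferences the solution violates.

menu = (x=125, y=37, w=80, h=33)
violated soft preferences: 17, 18, 19, 20

1. menu.x = 125  [menu.left = card.right + 16]
2. menu.y = 37  [card.top = menu.top]
3. menu.w = 80  [header.right = menu.right + 16]
4. menu.h = 33  [sidebar.top = menu.bottom + 16]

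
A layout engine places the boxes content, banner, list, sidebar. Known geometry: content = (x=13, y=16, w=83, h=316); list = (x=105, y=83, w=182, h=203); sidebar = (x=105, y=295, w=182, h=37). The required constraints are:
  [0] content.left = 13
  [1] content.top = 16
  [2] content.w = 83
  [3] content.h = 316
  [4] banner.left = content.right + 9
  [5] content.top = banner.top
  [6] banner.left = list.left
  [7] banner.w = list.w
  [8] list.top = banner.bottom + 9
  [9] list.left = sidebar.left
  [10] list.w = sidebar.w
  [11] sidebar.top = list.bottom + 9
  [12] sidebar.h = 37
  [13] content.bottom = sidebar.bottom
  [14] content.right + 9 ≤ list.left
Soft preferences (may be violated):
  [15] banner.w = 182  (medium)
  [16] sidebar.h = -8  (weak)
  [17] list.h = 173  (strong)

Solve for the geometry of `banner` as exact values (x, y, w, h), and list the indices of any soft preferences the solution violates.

1. banner.x = 105  [banner.left = content.right + 9]
2. banner.y = 16  [content.top = banner.top]
3. banner.w = 182  [banner.w = list.w]
4. banner.h = 58  [list.top = banner.bottom + 9]

banner = (x=105, y=16, w=182, h=58)
violated soft preferences: 16, 17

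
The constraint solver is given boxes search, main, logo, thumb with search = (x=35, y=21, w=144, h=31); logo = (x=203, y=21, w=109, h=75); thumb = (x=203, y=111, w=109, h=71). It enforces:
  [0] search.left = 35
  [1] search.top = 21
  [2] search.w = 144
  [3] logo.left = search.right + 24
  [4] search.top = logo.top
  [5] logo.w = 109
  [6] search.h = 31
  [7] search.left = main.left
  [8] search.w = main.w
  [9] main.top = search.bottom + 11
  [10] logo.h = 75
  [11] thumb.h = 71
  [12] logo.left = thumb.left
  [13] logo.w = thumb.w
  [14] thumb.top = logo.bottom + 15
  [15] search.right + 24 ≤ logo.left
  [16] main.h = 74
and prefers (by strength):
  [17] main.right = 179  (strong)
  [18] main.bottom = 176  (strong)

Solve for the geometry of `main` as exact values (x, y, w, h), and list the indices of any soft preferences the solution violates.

main = (x=35, y=63, w=144, h=74)
violated soft preferences: 18

1. main.x = 35  [search.left = main.left]
2. main.w = 144  [search.w = main.w]
3. main.y = 63  [main.top = search.bottom + 11]
4. main.h = 74  [main.h = 74]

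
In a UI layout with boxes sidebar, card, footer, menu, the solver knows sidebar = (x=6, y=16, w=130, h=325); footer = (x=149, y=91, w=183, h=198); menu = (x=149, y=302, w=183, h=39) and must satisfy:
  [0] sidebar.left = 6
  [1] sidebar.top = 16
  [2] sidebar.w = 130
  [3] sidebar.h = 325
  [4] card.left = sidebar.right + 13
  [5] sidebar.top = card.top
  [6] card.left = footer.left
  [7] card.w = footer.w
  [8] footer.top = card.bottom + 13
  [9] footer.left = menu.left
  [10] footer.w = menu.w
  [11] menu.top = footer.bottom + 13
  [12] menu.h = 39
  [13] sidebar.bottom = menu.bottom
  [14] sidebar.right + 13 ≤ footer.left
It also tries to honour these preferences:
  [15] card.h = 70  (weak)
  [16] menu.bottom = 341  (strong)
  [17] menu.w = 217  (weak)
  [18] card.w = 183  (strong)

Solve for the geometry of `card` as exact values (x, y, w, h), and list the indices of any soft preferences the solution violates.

1. card.x = 149  [card.left = sidebar.right + 13]
2. card.y = 16  [sidebar.top = card.top]
3. card.w = 183  [card.w = footer.w]
4. card.h = 62  [footer.top = card.bottom + 13]

card = (x=149, y=16, w=183, h=62)
violated soft preferences: 15, 17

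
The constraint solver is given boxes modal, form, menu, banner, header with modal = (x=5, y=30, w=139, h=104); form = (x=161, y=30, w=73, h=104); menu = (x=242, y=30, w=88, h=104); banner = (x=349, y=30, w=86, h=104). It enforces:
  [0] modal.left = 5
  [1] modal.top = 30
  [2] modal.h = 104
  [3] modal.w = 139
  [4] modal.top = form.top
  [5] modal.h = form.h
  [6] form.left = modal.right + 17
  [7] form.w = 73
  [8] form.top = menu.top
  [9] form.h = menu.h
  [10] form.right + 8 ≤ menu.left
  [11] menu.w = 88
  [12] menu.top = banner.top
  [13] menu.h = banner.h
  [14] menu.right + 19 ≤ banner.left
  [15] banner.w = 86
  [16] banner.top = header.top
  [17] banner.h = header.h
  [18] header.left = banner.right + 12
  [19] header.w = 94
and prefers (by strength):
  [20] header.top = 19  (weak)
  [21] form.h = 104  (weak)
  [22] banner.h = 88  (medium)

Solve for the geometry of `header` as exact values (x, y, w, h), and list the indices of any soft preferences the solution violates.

1. header.y = 30  [banner.top = header.top]
2. header.h = 104  [banner.h = header.h]
3. header.x = 447  [header.left = banner.right + 12]
4. header.w = 94  [header.w = 94]

header = (x=447, y=30, w=94, h=104)
violated soft preferences: 20, 22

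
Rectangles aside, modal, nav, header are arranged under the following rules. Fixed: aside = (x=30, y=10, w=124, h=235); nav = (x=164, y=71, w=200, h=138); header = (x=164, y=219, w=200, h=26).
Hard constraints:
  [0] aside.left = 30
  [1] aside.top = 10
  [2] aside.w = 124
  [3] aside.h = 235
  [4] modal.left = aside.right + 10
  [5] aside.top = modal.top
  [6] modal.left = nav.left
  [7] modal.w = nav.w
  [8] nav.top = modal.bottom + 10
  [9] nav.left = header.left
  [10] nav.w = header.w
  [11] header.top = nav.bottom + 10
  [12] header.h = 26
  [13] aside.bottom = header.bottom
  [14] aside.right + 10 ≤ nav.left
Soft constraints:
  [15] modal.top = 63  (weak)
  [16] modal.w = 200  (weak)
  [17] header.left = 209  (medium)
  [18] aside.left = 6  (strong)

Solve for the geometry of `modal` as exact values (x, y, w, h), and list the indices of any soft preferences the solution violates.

1. modal.x = 164  [modal.left = aside.right + 10]
2. modal.y = 10  [aside.top = modal.top]
3. modal.w = 200  [modal.w = nav.w]
4. modal.h = 51  [nav.top = modal.bottom + 10]

modal = (x=164, y=10, w=200, h=51)
violated soft preferences: 15, 17, 18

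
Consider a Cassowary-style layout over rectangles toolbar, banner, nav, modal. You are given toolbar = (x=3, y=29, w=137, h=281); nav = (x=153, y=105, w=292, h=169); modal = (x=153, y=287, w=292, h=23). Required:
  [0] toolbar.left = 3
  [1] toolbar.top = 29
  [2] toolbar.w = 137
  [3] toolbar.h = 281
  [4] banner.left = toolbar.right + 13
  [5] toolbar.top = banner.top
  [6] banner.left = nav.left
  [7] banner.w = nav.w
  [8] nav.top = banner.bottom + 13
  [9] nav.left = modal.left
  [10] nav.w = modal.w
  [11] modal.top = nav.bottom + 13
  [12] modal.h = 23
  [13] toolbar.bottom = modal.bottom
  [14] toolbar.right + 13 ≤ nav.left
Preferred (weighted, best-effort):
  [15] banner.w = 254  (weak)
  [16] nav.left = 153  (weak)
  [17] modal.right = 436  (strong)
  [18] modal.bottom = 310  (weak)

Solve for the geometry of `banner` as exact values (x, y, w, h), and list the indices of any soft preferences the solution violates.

1. banner.x = 153  [banner.left = toolbar.right + 13]
2. banner.y = 29  [toolbar.top = banner.top]
3. banner.w = 292  [banner.w = nav.w]
4. banner.h = 63  [nav.top = banner.bottom + 13]

banner = (x=153, y=29, w=292, h=63)
violated soft preferences: 15, 17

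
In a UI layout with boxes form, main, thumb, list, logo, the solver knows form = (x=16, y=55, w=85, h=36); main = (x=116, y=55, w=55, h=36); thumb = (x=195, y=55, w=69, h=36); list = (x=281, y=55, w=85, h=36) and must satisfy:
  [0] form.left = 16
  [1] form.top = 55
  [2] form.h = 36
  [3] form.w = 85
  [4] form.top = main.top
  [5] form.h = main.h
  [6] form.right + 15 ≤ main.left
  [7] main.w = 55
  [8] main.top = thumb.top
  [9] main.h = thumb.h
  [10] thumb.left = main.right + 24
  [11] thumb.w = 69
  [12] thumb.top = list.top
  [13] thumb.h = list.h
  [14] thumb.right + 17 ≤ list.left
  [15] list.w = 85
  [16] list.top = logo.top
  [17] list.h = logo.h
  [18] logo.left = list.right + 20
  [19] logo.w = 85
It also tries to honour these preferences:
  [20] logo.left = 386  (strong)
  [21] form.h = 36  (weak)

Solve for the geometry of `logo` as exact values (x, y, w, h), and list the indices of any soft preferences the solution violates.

logo = (x=386, y=55, w=85, h=36)
violated soft preferences: none

1. logo.y = 55  [list.top = logo.top]
2. logo.h = 36  [list.h = logo.h]
3. logo.x = 386  [logo.left = list.right + 20]
4. logo.w = 85  [logo.w = 85]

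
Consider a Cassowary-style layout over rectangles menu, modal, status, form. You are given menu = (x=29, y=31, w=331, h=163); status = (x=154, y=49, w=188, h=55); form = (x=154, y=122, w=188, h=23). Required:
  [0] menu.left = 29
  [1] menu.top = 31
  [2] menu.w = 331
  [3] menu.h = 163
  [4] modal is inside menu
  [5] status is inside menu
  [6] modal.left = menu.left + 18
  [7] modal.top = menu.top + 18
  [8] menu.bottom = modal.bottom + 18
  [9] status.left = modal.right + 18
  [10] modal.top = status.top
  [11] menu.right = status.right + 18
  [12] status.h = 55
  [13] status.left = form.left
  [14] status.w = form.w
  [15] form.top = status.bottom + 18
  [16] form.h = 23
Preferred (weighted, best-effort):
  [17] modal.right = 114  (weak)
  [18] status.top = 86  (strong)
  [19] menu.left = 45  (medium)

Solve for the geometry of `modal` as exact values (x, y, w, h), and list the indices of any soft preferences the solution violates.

1. modal.x = 47  [modal.left = menu.left + 18]
2. modal.y = 49  [modal.top = menu.top + 18]
3. modal.h = 127  [menu.bottom = modal.bottom + 18]
4. modal.w = 89  [status.left = modal.right + 18]

modal = (x=47, y=49, w=89, h=127)
violated soft preferences: 17, 18, 19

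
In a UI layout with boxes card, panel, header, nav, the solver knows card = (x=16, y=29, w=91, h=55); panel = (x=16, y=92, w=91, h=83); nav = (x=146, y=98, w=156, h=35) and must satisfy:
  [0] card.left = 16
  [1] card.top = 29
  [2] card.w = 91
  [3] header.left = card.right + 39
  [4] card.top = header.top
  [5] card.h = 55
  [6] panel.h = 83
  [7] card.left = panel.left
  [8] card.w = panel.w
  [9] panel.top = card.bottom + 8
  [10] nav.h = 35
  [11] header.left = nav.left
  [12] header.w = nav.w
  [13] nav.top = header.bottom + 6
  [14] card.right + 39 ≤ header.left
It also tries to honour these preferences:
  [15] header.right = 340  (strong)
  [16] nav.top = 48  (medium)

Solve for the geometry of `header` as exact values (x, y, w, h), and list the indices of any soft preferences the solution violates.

header = (x=146, y=29, w=156, h=63)
violated soft preferences: 15, 16

1. header.x = 146  [header.left = card.right + 39]
2. header.y = 29  [card.top = header.top]
3. header.w = 156  [header.w = nav.w]
4. header.h = 63  [nav.top = header.bottom + 6]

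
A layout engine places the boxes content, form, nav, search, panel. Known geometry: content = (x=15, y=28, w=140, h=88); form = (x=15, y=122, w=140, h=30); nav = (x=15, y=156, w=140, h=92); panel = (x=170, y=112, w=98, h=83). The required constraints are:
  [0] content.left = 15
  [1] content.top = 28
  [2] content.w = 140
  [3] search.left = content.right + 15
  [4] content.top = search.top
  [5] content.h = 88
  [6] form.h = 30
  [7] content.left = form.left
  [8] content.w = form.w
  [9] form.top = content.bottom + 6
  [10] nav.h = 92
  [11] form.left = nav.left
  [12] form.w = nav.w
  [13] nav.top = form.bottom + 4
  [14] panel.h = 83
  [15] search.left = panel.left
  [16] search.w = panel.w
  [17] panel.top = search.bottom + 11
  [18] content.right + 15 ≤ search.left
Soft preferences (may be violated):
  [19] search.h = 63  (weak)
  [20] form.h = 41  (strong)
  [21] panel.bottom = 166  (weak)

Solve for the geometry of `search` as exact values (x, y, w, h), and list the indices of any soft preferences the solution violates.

1. search.x = 170  [search.left = content.right + 15]
2. search.y = 28  [content.top = search.top]
3. search.w = 98  [search.w = panel.w]
4. search.h = 73  [panel.top = search.bottom + 11]

search = (x=170, y=28, w=98, h=73)
violated soft preferences: 19, 20, 21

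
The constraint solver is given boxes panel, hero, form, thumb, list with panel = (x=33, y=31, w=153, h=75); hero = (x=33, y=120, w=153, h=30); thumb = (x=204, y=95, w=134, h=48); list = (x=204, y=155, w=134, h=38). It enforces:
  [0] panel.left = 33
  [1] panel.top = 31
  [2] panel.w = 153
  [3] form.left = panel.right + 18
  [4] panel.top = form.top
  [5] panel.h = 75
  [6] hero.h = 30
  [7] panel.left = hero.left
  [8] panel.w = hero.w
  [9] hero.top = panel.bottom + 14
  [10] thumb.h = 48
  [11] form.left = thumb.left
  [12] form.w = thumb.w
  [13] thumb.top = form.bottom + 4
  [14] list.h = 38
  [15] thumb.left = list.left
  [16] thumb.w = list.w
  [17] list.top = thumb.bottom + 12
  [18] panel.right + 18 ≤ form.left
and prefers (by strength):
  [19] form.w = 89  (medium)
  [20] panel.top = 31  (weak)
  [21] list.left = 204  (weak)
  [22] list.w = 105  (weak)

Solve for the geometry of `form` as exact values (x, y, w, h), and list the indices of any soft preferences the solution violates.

form = (x=204, y=31, w=134, h=60)
violated soft preferences: 19, 22

1. form.x = 204  [form.left = panel.right + 18]
2. form.y = 31  [panel.top = form.top]
3. form.w = 134  [form.w = thumb.w]
4. form.h = 60  [thumb.top = form.bottom + 4]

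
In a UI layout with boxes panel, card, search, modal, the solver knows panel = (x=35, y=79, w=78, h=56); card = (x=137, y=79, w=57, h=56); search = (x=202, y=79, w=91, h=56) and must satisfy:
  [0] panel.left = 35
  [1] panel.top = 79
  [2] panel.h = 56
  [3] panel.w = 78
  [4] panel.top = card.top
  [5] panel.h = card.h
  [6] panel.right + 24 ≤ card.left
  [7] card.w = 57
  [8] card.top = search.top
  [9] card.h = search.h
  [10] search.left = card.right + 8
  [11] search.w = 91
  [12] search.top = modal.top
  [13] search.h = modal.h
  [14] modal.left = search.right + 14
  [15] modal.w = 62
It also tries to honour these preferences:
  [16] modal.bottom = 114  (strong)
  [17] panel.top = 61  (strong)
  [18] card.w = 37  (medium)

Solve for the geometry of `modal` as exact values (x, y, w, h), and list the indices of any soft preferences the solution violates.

1. modal.y = 79  [search.top = modal.top]
2. modal.h = 56  [search.h = modal.h]
3. modal.x = 307  [modal.left = search.right + 14]
4. modal.w = 62  [modal.w = 62]

modal = (x=307, y=79, w=62, h=56)
violated soft preferences: 16, 17, 18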